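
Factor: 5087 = 5087^1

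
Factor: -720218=-1*2^1*73^1*4933^1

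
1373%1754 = 1373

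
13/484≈0.0269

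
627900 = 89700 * 7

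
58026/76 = 1527/2 = 763.50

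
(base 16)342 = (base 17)2f1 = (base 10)834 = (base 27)13o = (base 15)3a9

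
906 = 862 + 44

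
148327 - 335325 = -186998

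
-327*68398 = -22366146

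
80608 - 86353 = -5745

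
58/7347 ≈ 0.00789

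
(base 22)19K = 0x2BE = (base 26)110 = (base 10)702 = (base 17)275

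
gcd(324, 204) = 12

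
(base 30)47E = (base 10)3824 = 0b111011110000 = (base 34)3AG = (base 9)5218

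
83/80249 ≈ 0.00103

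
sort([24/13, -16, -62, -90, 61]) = [-90, -62, -16, 24/13, 61]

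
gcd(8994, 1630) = 2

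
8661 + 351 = 9012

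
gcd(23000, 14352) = 184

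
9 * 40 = 360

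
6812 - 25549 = -18737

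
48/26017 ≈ 0.00184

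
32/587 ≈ 0.0545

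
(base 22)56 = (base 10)116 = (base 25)4g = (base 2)1110100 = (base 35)3b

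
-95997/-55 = 8727/5 = 1745.40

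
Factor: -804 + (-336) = -1*2^2*3^1*5^1*19^1 = -1140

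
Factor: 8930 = 2^1*5^1*19^1*47^1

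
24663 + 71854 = 96517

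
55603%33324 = 22279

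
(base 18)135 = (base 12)27b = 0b101111111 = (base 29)d6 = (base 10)383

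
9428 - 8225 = 1203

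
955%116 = 27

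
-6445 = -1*6445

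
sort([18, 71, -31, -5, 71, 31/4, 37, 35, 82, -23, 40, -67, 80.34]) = [-67, -31, -23, -5, 31/4, 18, 35, 37, 40, 71, 71, 80.34, 82]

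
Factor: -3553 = -1*11^1*17^1*19^1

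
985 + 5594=6579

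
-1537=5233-6770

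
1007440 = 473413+534027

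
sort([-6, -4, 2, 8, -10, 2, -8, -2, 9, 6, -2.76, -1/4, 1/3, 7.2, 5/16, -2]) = [-10, -8, -6, -4, -2.76, -2, -2, -1/4, 5/16, 1/3, 2, 2, 6, 7.2, 8, 9]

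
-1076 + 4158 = 3082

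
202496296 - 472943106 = -270446810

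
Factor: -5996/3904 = -1*2^(-4)*61^(-1)*1499^1 = -1499/976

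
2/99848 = 1/49924 ≈ 0.0000200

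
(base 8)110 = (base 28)2g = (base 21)39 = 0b1001000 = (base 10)72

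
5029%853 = 764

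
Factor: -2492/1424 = -1 * 2^(-2) * 7^1 = -7/4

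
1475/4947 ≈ 0.298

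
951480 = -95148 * (-10)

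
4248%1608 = 1032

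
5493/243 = 22 + 49/81 ≈ 22.60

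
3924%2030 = 1894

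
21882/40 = 547 + 1/20 = 547.05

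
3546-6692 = -3146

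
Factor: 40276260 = 2^2*3^2*5^1*223757^1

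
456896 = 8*57112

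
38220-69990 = -31770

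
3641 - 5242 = -1601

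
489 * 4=1956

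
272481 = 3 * 90827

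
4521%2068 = 385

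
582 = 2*291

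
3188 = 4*797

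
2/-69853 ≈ -0.0000286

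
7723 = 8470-747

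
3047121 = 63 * 48367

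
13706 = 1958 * 7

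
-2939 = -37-2902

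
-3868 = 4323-8191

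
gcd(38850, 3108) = 1554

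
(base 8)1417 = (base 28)rr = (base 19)234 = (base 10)783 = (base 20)1j3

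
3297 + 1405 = 4702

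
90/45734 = 45/22867 ≈ 0.00197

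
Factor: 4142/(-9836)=-1*2^(-1)*19^1*109^1*2459^(-1)=-2071/4918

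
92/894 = 46/447 ≈ 0.103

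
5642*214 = 1207388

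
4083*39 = 159237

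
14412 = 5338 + 9074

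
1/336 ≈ 0.00298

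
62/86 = 31/43 ≈ 0.721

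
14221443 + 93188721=107410164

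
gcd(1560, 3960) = 120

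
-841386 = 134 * (-6279)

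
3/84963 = 1/28321 ≈ 0.0000353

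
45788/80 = 572+7/20 = 572.35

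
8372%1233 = 974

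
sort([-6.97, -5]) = [-6.97, -5]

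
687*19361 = 13301007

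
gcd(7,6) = 1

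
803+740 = 1543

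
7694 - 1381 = 6313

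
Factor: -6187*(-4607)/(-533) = -1*13^(-1)*17^1*23^1*41^(-1)*269^1*271^1 = -28503509/533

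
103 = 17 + 86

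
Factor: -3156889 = -1 * 227^1 * 13907^1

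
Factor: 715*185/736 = 2^(-5)*5^2*11^1*13^1*23^(-1)*37^1 = 132275/736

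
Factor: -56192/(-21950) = 2^6 * 5^(-2) = 64/25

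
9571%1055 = 76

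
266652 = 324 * 823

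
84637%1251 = 820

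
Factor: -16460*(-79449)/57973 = 2^2*3^1*5^1*71^1*373^1*823^1*57973^(-1) = 1307730540/57973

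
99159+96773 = 195932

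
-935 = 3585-4520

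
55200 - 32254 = 22946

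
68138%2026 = 1280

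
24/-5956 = -6/1489 ≈ -0.00403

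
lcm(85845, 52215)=5064855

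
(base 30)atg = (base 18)1c94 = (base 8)23236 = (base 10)9886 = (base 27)df4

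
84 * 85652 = 7194768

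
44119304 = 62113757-17994453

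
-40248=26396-66644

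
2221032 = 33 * 67304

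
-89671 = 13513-103184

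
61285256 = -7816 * (-7841)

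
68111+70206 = 138317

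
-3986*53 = -211258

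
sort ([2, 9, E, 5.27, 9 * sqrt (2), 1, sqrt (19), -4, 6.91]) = [-4, 1, 2, E, sqrt (19), 5.27, 6.91, 9, 9 * sqrt (2)]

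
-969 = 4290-5259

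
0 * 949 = 0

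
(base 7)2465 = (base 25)1c4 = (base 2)1110100001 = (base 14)4a5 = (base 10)929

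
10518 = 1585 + 8933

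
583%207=169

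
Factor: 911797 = 113^1*8069^1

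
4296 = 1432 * 3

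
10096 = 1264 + 8832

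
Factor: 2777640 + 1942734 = 2^1*3^2*191^1*1373^1 = 4720374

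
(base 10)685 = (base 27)pa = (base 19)1h1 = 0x2ad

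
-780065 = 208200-988265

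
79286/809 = 98 + 4/809 ≈ 98.00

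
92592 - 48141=44451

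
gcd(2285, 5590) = 5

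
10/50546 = 5/25273 ≈ 0.000198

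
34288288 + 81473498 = 115761786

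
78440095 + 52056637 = 130496732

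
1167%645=522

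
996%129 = 93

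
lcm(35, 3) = 105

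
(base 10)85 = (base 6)221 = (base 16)55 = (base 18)4d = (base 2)1010101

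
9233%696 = 185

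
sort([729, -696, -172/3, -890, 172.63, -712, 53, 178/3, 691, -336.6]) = [-890, -712, -696, -336.6, -172/3, 53, 178/3, 172.63, 691, 729]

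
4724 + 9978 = 14702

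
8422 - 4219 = 4203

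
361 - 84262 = -83901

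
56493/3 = 18831 = 18831.00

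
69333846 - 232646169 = -163312323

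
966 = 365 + 601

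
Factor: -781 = -1 * 11^1 * 71^1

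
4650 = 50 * 93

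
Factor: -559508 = -1*2^2*137^1*1021^1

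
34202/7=4886=4886.00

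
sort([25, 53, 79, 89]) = [25, 53, 79, 89]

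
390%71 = 35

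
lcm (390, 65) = 390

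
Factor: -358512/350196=-1*2^2*97^1*379^(-1)=-388/379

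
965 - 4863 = -3898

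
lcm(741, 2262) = 42978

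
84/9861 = 28/3287≈0.00852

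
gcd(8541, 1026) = 9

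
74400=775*96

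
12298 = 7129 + 5169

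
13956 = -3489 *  (-4)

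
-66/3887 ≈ -0.0170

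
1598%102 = 68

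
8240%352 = 144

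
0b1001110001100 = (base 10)5004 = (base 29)5rg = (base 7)20406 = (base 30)5go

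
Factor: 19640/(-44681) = -1*2^3*5^1*7^(-1)*13^(-1) = -40/91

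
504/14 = 36 = 36.00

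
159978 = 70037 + 89941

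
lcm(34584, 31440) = 345840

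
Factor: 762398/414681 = 2^1 * 3^(-1) * 7^1 * 13^1 * 17^(-1) * 47^(-1) * 59^1 * 71^1 * 173^(-1)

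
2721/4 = 680 + 1/4 = 680.25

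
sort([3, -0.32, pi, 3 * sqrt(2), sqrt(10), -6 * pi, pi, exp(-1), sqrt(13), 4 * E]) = [-6 * pi, -0.32, exp(-1), 3, pi, pi, sqrt(10), sqrt(13), 3 * sqrt(2), 4 * E]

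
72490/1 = 72490 = 72490.00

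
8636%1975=736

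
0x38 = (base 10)56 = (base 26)24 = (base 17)35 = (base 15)3b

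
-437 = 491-928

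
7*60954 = 426678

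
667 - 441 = 226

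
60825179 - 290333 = 60534846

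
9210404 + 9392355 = 18602759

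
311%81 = 68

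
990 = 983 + 7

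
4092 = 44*93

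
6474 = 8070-1596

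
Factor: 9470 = 2^1*5^1*947^1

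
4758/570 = 8 + 33/95 ≈ 8.35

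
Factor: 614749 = 614749^1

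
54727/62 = 882+43/62 ≈ 882.69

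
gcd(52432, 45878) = 6554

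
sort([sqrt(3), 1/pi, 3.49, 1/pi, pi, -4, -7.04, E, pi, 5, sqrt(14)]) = [-7.04, -4, 1/pi, 1/pi, sqrt(3), E, pi, pi, 3.49, sqrt(14), 5]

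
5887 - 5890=-3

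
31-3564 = -3533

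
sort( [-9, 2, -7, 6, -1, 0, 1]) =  [-9, -7, -1, 0, 1, 2, 6]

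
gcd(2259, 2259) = 2259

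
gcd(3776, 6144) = 64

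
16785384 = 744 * 22561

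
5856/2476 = 1464/619 ≈ 2.37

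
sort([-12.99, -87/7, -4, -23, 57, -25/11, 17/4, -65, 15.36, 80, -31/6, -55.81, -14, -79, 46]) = [-79, -65, -55.81, -23, -14, -12.99, -87/7, -31/6, -4, -25/11, 17/4, 15.36, 46, 57, 80]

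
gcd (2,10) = 2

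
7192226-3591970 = 3600256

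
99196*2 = 198392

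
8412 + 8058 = 16470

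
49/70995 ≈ 0.000690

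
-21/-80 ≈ 0.263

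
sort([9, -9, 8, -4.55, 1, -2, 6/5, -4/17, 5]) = [-9, -4.55, -2, -4/17, 1, 6/5, 5, 8, 9]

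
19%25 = 19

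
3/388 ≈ 0.00773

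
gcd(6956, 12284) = 148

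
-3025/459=-6 - 271/459 ≈ -6.59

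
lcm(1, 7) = 7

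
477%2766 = 477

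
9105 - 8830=275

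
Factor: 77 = 7^1*11^1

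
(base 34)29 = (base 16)4d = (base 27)2n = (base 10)77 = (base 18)45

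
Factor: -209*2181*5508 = -1*2^2*3^5*11^1*17^1*19^1*727^1 = -2510706132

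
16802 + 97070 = 113872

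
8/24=1/3 ≈ 0.333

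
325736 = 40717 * 8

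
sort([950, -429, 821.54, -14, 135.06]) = [-429, -14, 135.06, 821.54, 950]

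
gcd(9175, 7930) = 5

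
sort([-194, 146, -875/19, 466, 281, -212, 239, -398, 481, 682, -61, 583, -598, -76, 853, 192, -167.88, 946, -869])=[-869, -598, -398, -212, -194, -167.88, -76, -61, -875/19, 146, 192, 239, 281, 466, 481, 583, 682, 853, 946]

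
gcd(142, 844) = 2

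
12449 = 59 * 211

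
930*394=366420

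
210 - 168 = 42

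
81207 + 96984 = 178191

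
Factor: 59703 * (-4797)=-1 * 3^3 * 7^1 * 13^1 * 41^1 * 2843^1=-286395291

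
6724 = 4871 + 1853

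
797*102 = 81294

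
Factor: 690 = 2^1*3^1*5^1*23^1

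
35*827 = 28945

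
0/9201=0=0.00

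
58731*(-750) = -44048250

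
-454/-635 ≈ 0.715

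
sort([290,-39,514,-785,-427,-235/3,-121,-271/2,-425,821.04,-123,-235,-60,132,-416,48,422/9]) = [-785,-427,-425,-416,-235,-271/2,-123,-121,-235/3,-60,-39,422/9,48,132,290,514,821.04]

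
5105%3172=1933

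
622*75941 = 47235302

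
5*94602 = 473010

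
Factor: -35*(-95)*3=3^1*5^2*7^1*19^1=9975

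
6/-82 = -3/41≈-0.0732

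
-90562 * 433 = -39213346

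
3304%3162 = 142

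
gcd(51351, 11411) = 1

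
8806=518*17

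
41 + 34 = 75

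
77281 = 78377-1096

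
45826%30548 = 15278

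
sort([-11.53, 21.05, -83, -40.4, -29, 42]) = [-83, -40.4, -29, -11.53, 21.05, 42]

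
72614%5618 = 5198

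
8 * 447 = 3576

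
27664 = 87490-59826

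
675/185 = 3 + 24/37 ≈ 3.65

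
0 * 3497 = 0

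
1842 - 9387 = -7545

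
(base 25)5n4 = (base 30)43e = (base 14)14c8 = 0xe78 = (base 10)3704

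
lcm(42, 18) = 126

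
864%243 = 135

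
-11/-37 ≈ 0.297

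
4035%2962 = 1073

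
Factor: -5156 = -1*2^2*1289^1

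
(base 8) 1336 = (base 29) p9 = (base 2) 1011011110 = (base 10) 734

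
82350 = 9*9150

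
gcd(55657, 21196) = 7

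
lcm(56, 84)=168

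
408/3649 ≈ 0.112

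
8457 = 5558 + 2899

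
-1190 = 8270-9460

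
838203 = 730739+107464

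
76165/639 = 119 + 124/639 ≈ 119.19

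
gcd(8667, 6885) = 81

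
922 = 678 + 244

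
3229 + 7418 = 10647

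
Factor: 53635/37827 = 3^ (-4)*5^1*17^1*467^ (-1)*631^1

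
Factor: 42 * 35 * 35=2^1 * 3^1 * 5^2 * 7^3=51450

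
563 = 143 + 420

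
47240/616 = 5905/77 ≈ 76.69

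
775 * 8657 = 6709175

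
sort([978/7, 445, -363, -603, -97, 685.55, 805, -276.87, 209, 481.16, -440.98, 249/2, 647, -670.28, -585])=[-670.28, -603, -585, -440.98, -363, -276.87, -97, 249/2, 978/7, 209, 445, 481.16, 647, 685.55, 805]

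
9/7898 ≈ 0.00114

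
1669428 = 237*7044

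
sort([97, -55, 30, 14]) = [-55, 14, 30, 97]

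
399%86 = 55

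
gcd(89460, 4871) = 1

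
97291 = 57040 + 40251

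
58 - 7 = 51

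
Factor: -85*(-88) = 2^3*5^1*11^1*17^1 = 7480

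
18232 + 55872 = 74104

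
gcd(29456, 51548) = 7364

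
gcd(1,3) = 1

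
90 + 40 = 130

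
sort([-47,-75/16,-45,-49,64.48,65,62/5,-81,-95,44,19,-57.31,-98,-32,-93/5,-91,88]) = [-98,-95,-91,-81,-57.31,-49,-47,-45,-32,-93/5,-75/16,62/5,19,44,64.48,65,88]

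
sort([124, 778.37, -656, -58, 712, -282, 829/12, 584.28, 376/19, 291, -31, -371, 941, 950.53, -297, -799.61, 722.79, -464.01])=[-799.61, -656, -464.01, -371, -297, -282, -58, -31, 376/19, 829/12, 124, 291, 584.28, 712, 722.79, 778.37, 941, 950.53]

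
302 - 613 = -311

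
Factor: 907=907^1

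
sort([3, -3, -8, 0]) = [-8, -3, 0, 3]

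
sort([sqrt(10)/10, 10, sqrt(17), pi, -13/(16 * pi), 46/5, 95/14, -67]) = [-67, -13/(16 * pi), sqrt(10)/10, pi, sqrt(17), 95/14, 46/5, 10]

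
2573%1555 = 1018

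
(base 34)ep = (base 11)416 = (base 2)111110101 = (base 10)501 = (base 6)2153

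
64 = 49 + 15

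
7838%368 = 110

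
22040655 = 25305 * 871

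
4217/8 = 527+1/8 ≈ 527.13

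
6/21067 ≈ 0.000285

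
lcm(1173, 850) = 58650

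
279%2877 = 279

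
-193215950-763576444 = -956792394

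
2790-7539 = -4749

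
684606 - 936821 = -252215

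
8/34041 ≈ 0.000235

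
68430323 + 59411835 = 127842158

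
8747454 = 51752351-43004897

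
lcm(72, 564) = 3384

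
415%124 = 43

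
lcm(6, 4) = 12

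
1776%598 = 580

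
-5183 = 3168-8351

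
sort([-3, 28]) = [-3, 28]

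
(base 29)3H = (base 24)48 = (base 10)104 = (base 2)1101000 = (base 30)3E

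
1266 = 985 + 281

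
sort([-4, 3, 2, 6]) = [-4, 2, 3, 6]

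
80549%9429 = 5117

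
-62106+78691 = 16585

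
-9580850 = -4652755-4928095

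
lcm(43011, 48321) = 3914001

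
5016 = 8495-3479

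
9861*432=4259952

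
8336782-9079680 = -742898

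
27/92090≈0.000293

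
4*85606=342424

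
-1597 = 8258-9855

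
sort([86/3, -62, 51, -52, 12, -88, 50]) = [-88, -62, -52, 12, 86/3, 50, 51]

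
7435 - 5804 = 1631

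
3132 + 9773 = 12905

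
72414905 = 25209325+47205580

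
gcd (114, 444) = 6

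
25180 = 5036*5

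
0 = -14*0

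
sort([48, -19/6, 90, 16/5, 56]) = [-19/6, 16/5, 48, 56, 90]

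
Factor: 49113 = 3^3 * 17^1 * 107^1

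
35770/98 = 365 = 365.00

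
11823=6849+4974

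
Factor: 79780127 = 7^1*191^1*59671^1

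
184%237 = 184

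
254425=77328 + 177097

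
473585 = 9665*49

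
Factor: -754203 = -1*3^1*29^1*8669^1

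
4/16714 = 2/8357 ≈ 0.000239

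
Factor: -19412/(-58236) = 3^(-1) = 1/3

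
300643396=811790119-511146723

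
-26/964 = -13/482 ≈ -0.0270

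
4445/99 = 44 + 89/99 ≈ 44.90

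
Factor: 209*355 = 5^1*11^1*19^1*71^1 = 74195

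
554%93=89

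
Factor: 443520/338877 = 2^7*3^(-1)*5^1*163^(-1) = 640/489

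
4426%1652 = 1122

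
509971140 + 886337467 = 1396308607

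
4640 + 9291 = 13931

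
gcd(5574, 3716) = 1858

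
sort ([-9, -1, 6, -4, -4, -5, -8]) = [-9, -8, -5, -4, -4, -1, 6]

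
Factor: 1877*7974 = 2^1*3^2*443^1*1877^1 = 14967198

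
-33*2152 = -71016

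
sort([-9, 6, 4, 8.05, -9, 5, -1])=[-9, -9, -1, 4, 5, 6, 8.05]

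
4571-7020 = -2449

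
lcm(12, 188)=564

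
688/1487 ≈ 0.463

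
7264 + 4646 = 11910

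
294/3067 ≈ 0.0959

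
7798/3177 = 2 + 1444/3177 ≈ 2.45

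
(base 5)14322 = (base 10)1212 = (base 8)2274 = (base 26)1kg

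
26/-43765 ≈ -0.000594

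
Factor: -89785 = -1*5^1*17957^1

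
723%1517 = 723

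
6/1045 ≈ 0.00574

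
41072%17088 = 6896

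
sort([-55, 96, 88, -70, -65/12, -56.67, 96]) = [-70, -56.67, -55, -65/12, 88, 96, 96]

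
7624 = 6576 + 1048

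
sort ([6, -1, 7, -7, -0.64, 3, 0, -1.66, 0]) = [-7, -1.66, -1, -0.64, 0, 0, 3, 6, 7]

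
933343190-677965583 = 255377607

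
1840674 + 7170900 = 9011574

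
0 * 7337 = 0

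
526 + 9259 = 9785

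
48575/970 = 50 + 15/194 ≈ 50.08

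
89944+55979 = 145923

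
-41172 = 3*(-13724)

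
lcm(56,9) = 504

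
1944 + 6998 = 8942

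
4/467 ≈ 0.00857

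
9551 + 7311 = 16862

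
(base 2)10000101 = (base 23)5i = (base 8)205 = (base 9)157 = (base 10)133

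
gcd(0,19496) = 19496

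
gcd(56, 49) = 7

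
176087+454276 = 630363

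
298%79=61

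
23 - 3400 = -3377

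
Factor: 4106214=2^1*3^5*7^1*17^1*71^1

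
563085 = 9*62565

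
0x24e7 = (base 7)36354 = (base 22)jb9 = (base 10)9447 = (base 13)43b9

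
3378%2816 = 562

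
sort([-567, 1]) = [-567, 1]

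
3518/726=4 + 307/363 ≈ 4.85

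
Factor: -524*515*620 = -1*2^4*5^2*31^1*103^1*131^1 = -167313200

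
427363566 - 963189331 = -535825765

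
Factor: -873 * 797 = -1 * 3^2 * 97^1 * 797^1 = -695781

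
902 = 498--404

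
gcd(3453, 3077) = 1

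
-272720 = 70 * (-3896)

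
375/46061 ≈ 0.00814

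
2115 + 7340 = 9455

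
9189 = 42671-33482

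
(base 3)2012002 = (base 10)1595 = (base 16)63b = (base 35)1ak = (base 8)3073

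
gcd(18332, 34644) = 4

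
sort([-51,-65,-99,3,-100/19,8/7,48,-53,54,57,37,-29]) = [-99,-65,-53,-51,-29,-100/19,8/7,3,37,48,54,57]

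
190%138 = 52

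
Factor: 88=2^3*11^1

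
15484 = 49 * 316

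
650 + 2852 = 3502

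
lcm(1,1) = 1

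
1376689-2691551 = -1314862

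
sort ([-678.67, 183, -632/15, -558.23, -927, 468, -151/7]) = [-927, -678.67, -558.23, -632/15, -151/7, 183, 468]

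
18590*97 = 1803230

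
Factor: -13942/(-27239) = 2^1 * 6971^1 * 27239^(-1)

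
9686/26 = 4843/13 ≈ 372.54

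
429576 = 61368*7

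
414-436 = -22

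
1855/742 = 5/2 = 2.50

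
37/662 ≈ 0.0559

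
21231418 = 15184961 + 6046457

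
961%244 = 229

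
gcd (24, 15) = 3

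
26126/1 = 26126 = 26126.00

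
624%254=116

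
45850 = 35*1310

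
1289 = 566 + 723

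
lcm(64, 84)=1344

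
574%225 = 124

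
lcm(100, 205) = 4100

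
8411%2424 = 1139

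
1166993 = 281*4153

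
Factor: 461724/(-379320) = -1 * 2^(-1) * 5^(-1) * 29^(-1) * 353^1 = -353/290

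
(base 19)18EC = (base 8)23451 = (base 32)9P9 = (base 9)14668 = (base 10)10025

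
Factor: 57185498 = 2^1*23^1*37^1*33599^1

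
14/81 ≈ 0.173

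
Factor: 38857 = 7^2 * 13^1 * 61^1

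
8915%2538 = 1301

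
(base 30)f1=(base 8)703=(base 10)451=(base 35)cv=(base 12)317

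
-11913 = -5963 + -5950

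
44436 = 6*7406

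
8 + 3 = 11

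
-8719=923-9642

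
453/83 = 5 + 38/83 ≈ 5.46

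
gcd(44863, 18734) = 493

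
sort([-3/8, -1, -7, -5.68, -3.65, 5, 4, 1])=[-7, -5.68, -3.65, -1, -3/8, 1, 4, 5]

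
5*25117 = 125585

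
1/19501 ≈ 0.0000513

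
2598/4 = 649 + 1/2 = 649.50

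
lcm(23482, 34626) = 2042934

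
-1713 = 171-1884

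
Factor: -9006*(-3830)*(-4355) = -1*2^2*3^1*5^2*13^1*19^1*67^1*79^1*383^1 = -150216927900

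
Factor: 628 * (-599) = -1 * 2^2 * 157^1 * 599^1 = -376172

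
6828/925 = 7+353/925 ≈ 7.38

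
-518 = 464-982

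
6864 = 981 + 5883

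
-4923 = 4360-9283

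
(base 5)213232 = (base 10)7317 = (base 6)53513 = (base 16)1c95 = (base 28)999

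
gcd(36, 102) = 6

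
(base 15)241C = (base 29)93L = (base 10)7677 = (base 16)1DFD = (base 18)15C9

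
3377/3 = 1125 + 2/3 ≈ 1125.67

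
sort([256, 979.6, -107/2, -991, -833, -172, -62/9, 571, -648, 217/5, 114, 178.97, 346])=[-991, -833, -648, -172, -107/2, -62/9, 217/5, 114, 178.97, 256, 346, 571, 979.6]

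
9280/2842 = 160/49 ≈ 3.27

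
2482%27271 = 2482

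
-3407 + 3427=20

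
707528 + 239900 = 947428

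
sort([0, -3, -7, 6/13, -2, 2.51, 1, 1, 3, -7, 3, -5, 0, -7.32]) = [-7.32, -7, -7, -5, -3, -2, 0, 0, 6/13, 1, 1, 2.51, 3, 3]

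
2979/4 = 744 + 3/4 = 744.75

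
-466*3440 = -1603040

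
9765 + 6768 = 16533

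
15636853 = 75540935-59904082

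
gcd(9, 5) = 1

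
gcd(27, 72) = 9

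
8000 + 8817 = 16817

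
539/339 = 1 + 200/339 ≈ 1.59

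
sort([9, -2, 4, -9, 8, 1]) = [-9, -2, 1, 4, 8, 9]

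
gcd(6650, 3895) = 95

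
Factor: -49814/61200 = -1 * 2^(-3) * 3^(-2) * 5^(-2) * 17^(-1) * 24907^1 = -24907/30600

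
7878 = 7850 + 28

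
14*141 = 1974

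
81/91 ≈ 0.890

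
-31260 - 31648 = -62908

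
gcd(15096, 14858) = 34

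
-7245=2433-9678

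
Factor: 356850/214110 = 3^(-1)*5^1 = 5/3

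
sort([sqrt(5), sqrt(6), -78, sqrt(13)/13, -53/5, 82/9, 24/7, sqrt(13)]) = [-78, -53/5, sqrt(13)/13, sqrt(5), sqrt(6), 24/7, sqrt(13), 82/9]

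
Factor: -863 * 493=-1 * 17^1 * 29^1 * 863^1=-425459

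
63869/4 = 15967 + 1/4 = 15967.25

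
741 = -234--975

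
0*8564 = 0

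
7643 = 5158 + 2485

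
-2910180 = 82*(-35490) 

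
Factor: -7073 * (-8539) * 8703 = 3^2 * 11^1 * 643^1 * 967^1 * 8539^1 = 525629407941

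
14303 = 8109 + 6194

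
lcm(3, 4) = 12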